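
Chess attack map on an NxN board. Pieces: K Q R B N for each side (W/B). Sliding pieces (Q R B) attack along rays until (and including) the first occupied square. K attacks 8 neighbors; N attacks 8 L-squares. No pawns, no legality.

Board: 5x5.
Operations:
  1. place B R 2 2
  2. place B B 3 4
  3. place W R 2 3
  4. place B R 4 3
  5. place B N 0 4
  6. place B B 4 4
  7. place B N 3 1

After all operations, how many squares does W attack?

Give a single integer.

Op 1: place BR@(2,2)
Op 2: place BB@(3,4)
Op 3: place WR@(2,3)
Op 4: place BR@(4,3)
Op 5: place BN@(0,4)
Op 6: place BB@(4,4)
Op 7: place BN@(3,1)
Per-piece attacks for W:
  WR@(2,3): attacks (2,4) (2,2) (3,3) (4,3) (1,3) (0,3) [ray(0,-1) blocked at (2,2); ray(1,0) blocked at (4,3)]
Union (6 distinct): (0,3) (1,3) (2,2) (2,4) (3,3) (4,3)

Answer: 6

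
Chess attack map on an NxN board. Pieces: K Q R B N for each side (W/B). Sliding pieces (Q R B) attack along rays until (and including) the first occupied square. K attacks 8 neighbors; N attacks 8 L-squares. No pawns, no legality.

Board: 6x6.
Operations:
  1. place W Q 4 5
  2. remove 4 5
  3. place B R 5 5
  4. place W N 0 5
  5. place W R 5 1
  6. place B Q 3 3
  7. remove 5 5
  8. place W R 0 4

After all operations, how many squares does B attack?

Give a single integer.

Answer: 19

Derivation:
Op 1: place WQ@(4,5)
Op 2: remove (4,5)
Op 3: place BR@(5,5)
Op 4: place WN@(0,5)
Op 5: place WR@(5,1)
Op 6: place BQ@(3,3)
Op 7: remove (5,5)
Op 8: place WR@(0,4)
Per-piece attacks for B:
  BQ@(3,3): attacks (3,4) (3,5) (3,2) (3,1) (3,0) (4,3) (5,3) (2,3) (1,3) (0,3) (4,4) (5,5) (4,2) (5,1) (2,4) (1,5) (2,2) (1,1) (0,0) [ray(1,-1) blocked at (5,1)]
Union (19 distinct): (0,0) (0,3) (1,1) (1,3) (1,5) (2,2) (2,3) (2,4) (3,0) (3,1) (3,2) (3,4) (3,5) (4,2) (4,3) (4,4) (5,1) (5,3) (5,5)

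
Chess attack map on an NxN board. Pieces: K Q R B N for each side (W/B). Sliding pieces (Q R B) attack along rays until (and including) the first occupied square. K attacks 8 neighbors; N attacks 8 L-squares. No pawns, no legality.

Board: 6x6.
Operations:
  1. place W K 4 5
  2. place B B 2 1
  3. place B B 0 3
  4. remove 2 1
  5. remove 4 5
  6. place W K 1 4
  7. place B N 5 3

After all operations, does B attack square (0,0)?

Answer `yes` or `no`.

Answer: no

Derivation:
Op 1: place WK@(4,5)
Op 2: place BB@(2,1)
Op 3: place BB@(0,3)
Op 4: remove (2,1)
Op 5: remove (4,5)
Op 6: place WK@(1,4)
Op 7: place BN@(5,3)
Per-piece attacks for B:
  BB@(0,3): attacks (1,4) (1,2) (2,1) (3,0) [ray(1,1) blocked at (1,4)]
  BN@(5,3): attacks (4,5) (3,4) (4,1) (3,2)
B attacks (0,0): no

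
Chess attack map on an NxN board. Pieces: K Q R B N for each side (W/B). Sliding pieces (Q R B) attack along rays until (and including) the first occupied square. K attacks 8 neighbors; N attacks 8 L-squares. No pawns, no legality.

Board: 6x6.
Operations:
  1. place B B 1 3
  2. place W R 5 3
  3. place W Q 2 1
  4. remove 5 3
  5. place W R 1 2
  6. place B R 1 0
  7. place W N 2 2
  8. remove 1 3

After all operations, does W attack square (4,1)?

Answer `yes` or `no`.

Answer: yes

Derivation:
Op 1: place BB@(1,3)
Op 2: place WR@(5,3)
Op 3: place WQ@(2,1)
Op 4: remove (5,3)
Op 5: place WR@(1,2)
Op 6: place BR@(1,0)
Op 7: place WN@(2,2)
Op 8: remove (1,3)
Per-piece attacks for W:
  WR@(1,2): attacks (1,3) (1,4) (1,5) (1,1) (1,0) (2,2) (0,2) [ray(0,-1) blocked at (1,0); ray(1,0) blocked at (2,2)]
  WQ@(2,1): attacks (2,2) (2,0) (3,1) (4,1) (5,1) (1,1) (0,1) (3,2) (4,3) (5,4) (3,0) (1,2) (1,0) [ray(0,1) blocked at (2,2); ray(-1,1) blocked at (1,2); ray(-1,-1) blocked at (1,0)]
  WN@(2,2): attacks (3,4) (4,3) (1,4) (0,3) (3,0) (4,1) (1,0) (0,1)
W attacks (4,1): yes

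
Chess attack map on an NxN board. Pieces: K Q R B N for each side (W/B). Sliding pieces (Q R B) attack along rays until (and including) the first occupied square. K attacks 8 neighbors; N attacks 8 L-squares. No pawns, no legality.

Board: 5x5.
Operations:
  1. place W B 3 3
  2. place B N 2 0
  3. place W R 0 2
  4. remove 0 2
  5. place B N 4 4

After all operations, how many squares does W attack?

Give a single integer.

Op 1: place WB@(3,3)
Op 2: place BN@(2,0)
Op 3: place WR@(0,2)
Op 4: remove (0,2)
Op 5: place BN@(4,4)
Per-piece attacks for W:
  WB@(3,3): attacks (4,4) (4,2) (2,4) (2,2) (1,1) (0,0) [ray(1,1) blocked at (4,4)]
Union (6 distinct): (0,0) (1,1) (2,2) (2,4) (4,2) (4,4)

Answer: 6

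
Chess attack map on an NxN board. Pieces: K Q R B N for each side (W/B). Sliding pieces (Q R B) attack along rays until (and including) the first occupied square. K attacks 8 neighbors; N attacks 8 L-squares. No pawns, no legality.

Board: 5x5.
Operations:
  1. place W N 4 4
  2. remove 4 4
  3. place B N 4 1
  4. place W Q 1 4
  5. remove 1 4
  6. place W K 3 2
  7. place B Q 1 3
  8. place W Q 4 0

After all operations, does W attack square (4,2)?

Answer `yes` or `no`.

Answer: yes

Derivation:
Op 1: place WN@(4,4)
Op 2: remove (4,4)
Op 3: place BN@(4,1)
Op 4: place WQ@(1,4)
Op 5: remove (1,4)
Op 6: place WK@(3,2)
Op 7: place BQ@(1,3)
Op 8: place WQ@(4,0)
Per-piece attacks for W:
  WK@(3,2): attacks (3,3) (3,1) (4,2) (2,2) (4,3) (4,1) (2,3) (2,1)
  WQ@(4,0): attacks (4,1) (3,0) (2,0) (1,0) (0,0) (3,1) (2,2) (1,3) [ray(0,1) blocked at (4,1); ray(-1,1) blocked at (1,3)]
W attacks (4,2): yes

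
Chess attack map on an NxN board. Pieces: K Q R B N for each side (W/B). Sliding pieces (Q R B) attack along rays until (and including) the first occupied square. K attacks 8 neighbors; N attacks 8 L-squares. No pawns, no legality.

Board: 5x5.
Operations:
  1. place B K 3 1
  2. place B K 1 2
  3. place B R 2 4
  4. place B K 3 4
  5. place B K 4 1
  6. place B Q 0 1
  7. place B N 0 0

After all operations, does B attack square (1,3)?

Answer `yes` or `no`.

Answer: yes

Derivation:
Op 1: place BK@(3,1)
Op 2: place BK@(1,2)
Op 3: place BR@(2,4)
Op 4: place BK@(3,4)
Op 5: place BK@(4,1)
Op 6: place BQ@(0,1)
Op 7: place BN@(0,0)
Per-piece attacks for B:
  BN@(0,0): attacks (1,2) (2,1)
  BQ@(0,1): attacks (0,2) (0,3) (0,4) (0,0) (1,1) (2,1) (3,1) (1,2) (1,0) [ray(0,-1) blocked at (0,0); ray(1,0) blocked at (3,1); ray(1,1) blocked at (1,2)]
  BK@(1,2): attacks (1,3) (1,1) (2,2) (0,2) (2,3) (2,1) (0,3) (0,1)
  BR@(2,4): attacks (2,3) (2,2) (2,1) (2,0) (3,4) (1,4) (0,4) [ray(1,0) blocked at (3,4)]
  BK@(3,1): attacks (3,2) (3,0) (4,1) (2,1) (4,2) (4,0) (2,2) (2,0)
  BK@(3,4): attacks (3,3) (4,4) (2,4) (4,3) (2,3)
  BK@(4,1): attacks (4,2) (4,0) (3,1) (3,2) (3,0)
B attacks (1,3): yes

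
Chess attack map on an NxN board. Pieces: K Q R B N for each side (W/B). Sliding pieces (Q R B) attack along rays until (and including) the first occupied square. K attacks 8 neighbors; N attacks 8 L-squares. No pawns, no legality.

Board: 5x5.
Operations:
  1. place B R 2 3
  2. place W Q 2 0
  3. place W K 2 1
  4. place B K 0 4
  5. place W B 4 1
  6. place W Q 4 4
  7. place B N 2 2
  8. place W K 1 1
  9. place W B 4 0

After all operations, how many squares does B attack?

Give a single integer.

Answer: 12

Derivation:
Op 1: place BR@(2,3)
Op 2: place WQ@(2,0)
Op 3: place WK@(2,1)
Op 4: place BK@(0,4)
Op 5: place WB@(4,1)
Op 6: place WQ@(4,4)
Op 7: place BN@(2,2)
Op 8: place WK@(1,1)
Op 9: place WB@(4,0)
Per-piece attacks for B:
  BK@(0,4): attacks (0,3) (1,4) (1,3)
  BN@(2,2): attacks (3,4) (4,3) (1,4) (0,3) (3,0) (4,1) (1,0) (0,1)
  BR@(2,3): attacks (2,4) (2,2) (3,3) (4,3) (1,3) (0,3) [ray(0,-1) blocked at (2,2)]
Union (12 distinct): (0,1) (0,3) (1,0) (1,3) (1,4) (2,2) (2,4) (3,0) (3,3) (3,4) (4,1) (4,3)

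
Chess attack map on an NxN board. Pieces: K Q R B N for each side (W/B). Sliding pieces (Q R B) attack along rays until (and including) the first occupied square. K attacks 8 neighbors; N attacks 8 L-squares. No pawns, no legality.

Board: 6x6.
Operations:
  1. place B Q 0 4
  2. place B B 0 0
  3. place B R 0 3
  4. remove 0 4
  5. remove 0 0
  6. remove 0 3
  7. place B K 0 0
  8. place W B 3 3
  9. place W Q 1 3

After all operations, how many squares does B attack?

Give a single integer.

Op 1: place BQ@(0,4)
Op 2: place BB@(0,0)
Op 3: place BR@(0,3)
Op 4: remove (0,4)
Op 5: remove (0,0)
Op 6: remove (0,3)
Op 7: place BK@(0,0)
Op 8: place WB@(3,3)
Op 9: place WQ@(1,3)
Per-piece attacks for B:
  BK@(0,0): attacks (0,1) (1,0) (1,1)
Union (3 distinct): (0,1) (1,0) (1,1)

Answer: 3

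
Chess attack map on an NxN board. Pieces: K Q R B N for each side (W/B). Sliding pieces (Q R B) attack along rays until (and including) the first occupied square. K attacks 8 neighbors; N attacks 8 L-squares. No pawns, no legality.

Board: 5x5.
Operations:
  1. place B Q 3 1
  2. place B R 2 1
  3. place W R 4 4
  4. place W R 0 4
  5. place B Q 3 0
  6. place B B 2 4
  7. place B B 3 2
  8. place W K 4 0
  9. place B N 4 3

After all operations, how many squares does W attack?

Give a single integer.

Answer: 11

Derivation:
Op 1: place BQ@(3,1)
Op 2: place BR@(2,1)
Op 3: place WR@(4,4)
Op 4: place WR@(0,4)
Op 5: place BQ@(3,0)
Op 6: place BB@(2,4)
Op 7: place BB@(3,2)
Op 8: place WK@(4,0)
Op 9: place BN@(4,3)
Per-piece attacks for W:
  WR@(0,4): attacks (0,3) (0,2) (0,1) (0,0) (1,4) (2,4) [ray(1,0) blocked at (2,4)]
  WK@(4,0): attacks (4,1) (3,0) (3,1)
  WR@(4,4): attacks (4,3) (3,4) (2,4) [ray(0,-1) blocked at (4,3); ray(-1,0) blocked at (2,4)]
Union (11 distinct): (0,0) (0,1) (0,2) (0,3) (1,4) (2,4) (3,0) (3,1) (3,4) (4,1) (4,3)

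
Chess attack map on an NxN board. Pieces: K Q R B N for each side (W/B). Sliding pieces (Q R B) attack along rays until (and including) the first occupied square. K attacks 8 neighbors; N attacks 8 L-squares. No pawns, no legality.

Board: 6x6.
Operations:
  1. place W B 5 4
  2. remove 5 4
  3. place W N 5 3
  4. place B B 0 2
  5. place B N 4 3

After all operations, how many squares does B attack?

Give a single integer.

Answer: 9

Derivation:
Op 1: place WB@(5,4)
Op 2: remove (5,4)
Op 3: place WN@(5,3)
Op 4: place BB@(0,2)
Op 5: place BN@(4,3)
Per-piece attacks for B:
  BB@(0,2): attacks (1,3) (2,4) (3,5) (1,1) (2,0)
  BN@(4,3): attacks (5,5) (3,5) (2,4) (5,1) (3,1) (2,2)
Union (9 distinct): (1,1) (1,3) (2,0) (2,2) (2,4) (3,1) (3,5) (5,1) (5,5)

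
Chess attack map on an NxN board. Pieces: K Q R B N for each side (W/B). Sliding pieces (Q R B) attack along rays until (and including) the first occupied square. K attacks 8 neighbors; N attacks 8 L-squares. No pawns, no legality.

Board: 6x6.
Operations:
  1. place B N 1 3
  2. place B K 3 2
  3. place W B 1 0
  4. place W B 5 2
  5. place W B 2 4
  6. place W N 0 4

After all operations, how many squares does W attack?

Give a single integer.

Answer: 16

Derivation:
Op 1: place BN@(1,3)
Op 2: place BK@(3,2)
Op 3: place WB@(1,0)
Op 4: place WB@(5,2)
Op 5: place WB@(2,4)
Op 6: place WN@(0,4)
Per-piece attacks for W:
  WN@(0,4): attacks (2,5) (1,2) (2,3)
  WB@(1,0): attacks (2,1) (3,2) (0,1) [ray(1,1) blocked at (3,2)]
  WB@(2,4): attacks (3,5) (3,3) (4,2) (5,1) (1,5) (1,3) [ray(-1,-1) blocked at (1,3)]
  WB@(5,2): attacks (4,3) (3,4) (2,5) (4,1) (3,0)
Union (16 distinct): (0,1) (1,2) (1,3) (1,5) (2,1) (2,3) (2,5) (3,0) (3,2) (3,3) (3,4) (3,5) (4,1) (4,2) (4,3) (5,1)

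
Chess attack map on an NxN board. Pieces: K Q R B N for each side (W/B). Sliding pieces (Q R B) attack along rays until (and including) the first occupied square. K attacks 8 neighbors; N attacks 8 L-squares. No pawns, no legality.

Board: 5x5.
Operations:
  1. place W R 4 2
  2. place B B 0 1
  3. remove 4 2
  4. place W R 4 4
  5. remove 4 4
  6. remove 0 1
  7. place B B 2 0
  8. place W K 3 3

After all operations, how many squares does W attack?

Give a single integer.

Answer: 8

Derivation:
Op 1: place WR@(4,2)
Op 2: place BB@(0,1)
Op 3: remove (4,2)
Op 4: place WR@(4,4)
Op 5: remove (4,4)
Op 6: remove (0,1)
Op 7: place BB@(2,0)
Op 8: place WK@(3,3)
Per-piece attacks for W:
  WK@(3,3): attacks (3,4) (3,2) (4,3) (2,3) (4,4) (4,2) (2,4) (2,2)
Union (8 distinct): (2,2) (2,3) (2,4) (3,2) (3,4) (4,2) (4,3) (4,4)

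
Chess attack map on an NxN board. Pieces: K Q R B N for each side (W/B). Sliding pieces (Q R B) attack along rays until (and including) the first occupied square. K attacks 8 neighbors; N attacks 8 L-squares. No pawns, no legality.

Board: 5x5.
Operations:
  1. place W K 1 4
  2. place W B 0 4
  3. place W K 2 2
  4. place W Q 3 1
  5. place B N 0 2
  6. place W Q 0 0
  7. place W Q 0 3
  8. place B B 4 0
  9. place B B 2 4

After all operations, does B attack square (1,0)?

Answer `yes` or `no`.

Op 1: place WK@(1,4)
Op 2: place WB@(0,4)
Op 3: place WK@(2,2)
Op 4: place WQ@(3,1)
Op 5: place BN@(0,2)
Op 6: place WQ@(0,0)
Op 7: place WQ@(0,3)
Op 8: place BB@(4,0)
Op 9: place BB@(2,4)
Per-piece attacks for B:
  BN@(0,2): attacks (1,4) (2,3) (1,0) (2,1)
  BB@(2,4): attacks (3,3) (4,2) (1,3) (0,2) [ray(-1,-1) blocked at (0,2)]
  BB@(4,0): attacks (3,1) [ray(-1,1) blocked at (3,1)]
B attacks (1,0): yes

Answer: yes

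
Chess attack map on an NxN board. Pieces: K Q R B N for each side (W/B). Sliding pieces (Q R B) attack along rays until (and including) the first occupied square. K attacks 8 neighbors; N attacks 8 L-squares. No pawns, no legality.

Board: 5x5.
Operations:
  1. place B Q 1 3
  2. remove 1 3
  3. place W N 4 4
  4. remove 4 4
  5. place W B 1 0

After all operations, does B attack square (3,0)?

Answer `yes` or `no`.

Op 1: place BQ@(1,3)
Op 2: remove (1,3)
Op 3: place WN@(4,4)
Op 4: remove (4,4)
Op 5: place WB@(1,0)
Per-piece attacks for B:
B attacks (3,0): no

Answer: no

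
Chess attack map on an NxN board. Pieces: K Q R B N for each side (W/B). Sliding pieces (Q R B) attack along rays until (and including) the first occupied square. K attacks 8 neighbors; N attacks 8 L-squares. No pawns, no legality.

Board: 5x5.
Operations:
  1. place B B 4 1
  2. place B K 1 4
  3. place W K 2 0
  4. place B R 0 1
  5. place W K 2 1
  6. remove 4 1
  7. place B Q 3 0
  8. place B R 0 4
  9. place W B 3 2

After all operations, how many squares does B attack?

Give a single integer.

Answer: 16

Derivation:
Op 1: place BB@(4,1)
Op 2: place BK@(1,4)
Op 3: place WK@(2,0)
Op 4: place BR@(0,1)
Op 5: place WK@(2,1)
Op 6: remove (4,1)
Op 7: place BQ@(3,0)
Op 8: place BR@(0,4)
Op 9: place WB@(3,2)
Per-piece attacks for B:
  BR@(0,1): attacks (0,2) (0,3) (0,4) (0,0) (1,1) (2,1) [ray(0,1) blocked at (0,4); ray(1,0) blocked at (2,1)]
  BR@(0,4): attacks (0,3) (0,2) (0,1) (1,4) [ray(0,-1) blocked at (0,1); ray(1,0) blocked at (1,4)]
  BK@(1,4): attacks (1,3) (2,4) (0,4) (2,3) (0,3)
  BQ@(3,0): attacks (3,1) (3,2) (4,0) (2,0) (4,1) (2,1) [ray(0,1) blocked at (3,2); ray(-1,0) blocked at (2,0); ray(-1,1) blocked at (2,1)]
Union (16 distinct): (0,0) (0,1) (0,2) (0,3) (0,4) (1,1) (1,3) (1,4) (2,0) (2,1) (2,3) (2,4) (3,1) (3,2) (4,0) (4,1)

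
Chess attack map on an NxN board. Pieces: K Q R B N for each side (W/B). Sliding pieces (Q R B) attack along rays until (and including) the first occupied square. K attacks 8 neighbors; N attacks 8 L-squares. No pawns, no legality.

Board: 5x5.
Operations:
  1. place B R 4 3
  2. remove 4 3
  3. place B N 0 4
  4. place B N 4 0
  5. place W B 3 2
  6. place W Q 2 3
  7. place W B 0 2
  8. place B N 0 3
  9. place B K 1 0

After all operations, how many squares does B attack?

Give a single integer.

Answer: 10

Derivation:
Op 1: place BR@(4,3)
Op 2: remove (4,3)
Op 3: place BN@(0,4)
Op 4: place BN@(4,0)
Op 5: place WB@(3,2)
Op 6: place WQ@(2,3)
Op 7: place WB@(0,2)
Op 8: place BN@(0,3)
Op 9: place BK@(1,0)
Per-piece attacks for B:
  BN@(0,3): attacks (2,4) (1,1) (2,2)
  BN@(0,4): attacks (1,2) (2,3)
  BK@(1,0): attacks (1,1) (2,0) (0,0) (2,1) (0,1)
  BN@(4,0): attacks (3,2) (2,1)
Union (10 distinct): (0,0) (0,1) (1,1) (1,2) (2,0) (2,1) (2,2) (2,3) (2,4) (3,2)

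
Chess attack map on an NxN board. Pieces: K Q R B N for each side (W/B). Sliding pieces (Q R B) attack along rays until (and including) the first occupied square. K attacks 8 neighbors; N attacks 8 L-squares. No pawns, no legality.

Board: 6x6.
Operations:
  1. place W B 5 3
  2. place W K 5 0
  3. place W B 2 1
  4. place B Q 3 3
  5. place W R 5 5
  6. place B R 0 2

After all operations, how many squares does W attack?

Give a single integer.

Op 1: place WB@(5,3)
Op 2: place WK@(5,0)
Op 3: place WB@(2,1)
Op 4: place BQ@(3,3)
Op 5: place WR@(5,5)
Op 6: place BR@(0,2)
Per-piece attacks for W:
  WB@(2,1): attacks (3,2) (4,3) (5,4) (3,0) (1,2) (0,3) (1,0)
  WK@(5,0): attacks (5,1) (4,0) (4,1)
  WB@(5,3): attacks (4,4) (3,5) (4,2) (3,1) (2,0)
  WR@(5,5): attacks (5,4) (5,3) (4,5) (3,5) (2,5) (1,5) (0,5) [ray(0,-1) blocked at (5,3)]
Union (20 distinct): (0,3) (0,5) (1,0) (1,2) (1,5) (2,0) (2,5) (3,0) (3,1) (3,2) (3,5) (4,0) (4,1) (4,2) (4,3) (4,4) (4,5) (5,1) (5,3) (5,4)

Answer: 20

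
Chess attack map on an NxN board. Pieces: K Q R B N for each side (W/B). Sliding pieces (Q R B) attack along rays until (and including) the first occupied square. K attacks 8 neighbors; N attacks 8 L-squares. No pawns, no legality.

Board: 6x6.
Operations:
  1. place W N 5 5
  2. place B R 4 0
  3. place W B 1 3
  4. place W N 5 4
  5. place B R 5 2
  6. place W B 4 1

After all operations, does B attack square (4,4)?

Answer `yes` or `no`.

Answer: no

Derivation:
Op 1: place WN@(5,5)
Op 2: place BR@(4,0)
Op 3: place WB@(1,3)
Op 4: place WN@(5,4)
Op 5: place BR@(5,2)
Op 6: place WB@(4,1)
Per-piece attacks for B:
  BR@(4,0): attacks (4,1) (5,0) (3,0) (2,0) (1,0) (0,0) [ray(0,1) blocked at (4,1)]
  BR@(5,2): attacks (5,3) (5,4) (5,1) (5,0) (4,2) (3,2) (2,2) (1,2) (0,2) [ray(0,1) blocked at (5,4)]
B attacks (4,4): no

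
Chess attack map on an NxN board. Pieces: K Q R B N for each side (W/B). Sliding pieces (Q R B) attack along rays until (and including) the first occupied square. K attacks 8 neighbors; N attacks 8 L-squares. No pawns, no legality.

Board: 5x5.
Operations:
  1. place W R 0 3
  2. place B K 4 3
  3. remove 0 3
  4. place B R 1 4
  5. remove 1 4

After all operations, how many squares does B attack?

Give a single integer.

Op 1: place WR@(0,3)
Op 2: place BK@(4,3)
Op 3: remove (0,3)
Op 4: place BR@(1,4)
Op 5: remove (1,4)
Per-piece attacks for B:
  BK@(4,3): attacks (4,4) (4,2) (3,3) (3,4) (3,2)
Union (5 distinct): (3,2) (3,3) (3,4) (4,2) (4,4)

Answer: 5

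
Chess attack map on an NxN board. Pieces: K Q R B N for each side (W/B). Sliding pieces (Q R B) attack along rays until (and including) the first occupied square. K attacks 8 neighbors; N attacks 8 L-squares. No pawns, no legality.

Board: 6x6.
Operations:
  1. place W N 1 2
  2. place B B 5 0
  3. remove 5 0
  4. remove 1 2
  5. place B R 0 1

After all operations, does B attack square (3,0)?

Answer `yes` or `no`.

Answer: no

Derivation:
Op 1: place WN@(1,2)
Op 2: place BB@(5,0)
Op 3: remove (5,0)
Op 4: remove (1,2)
Op 5: place BR@(0,1)
Per-piece attacks for B:
  BR@(0,1): attacks (0,2) (0,3) (0,4) (0,5) (0,0) (1,1) (2,1) (3,1) (4,1) (5,1)
B attacks (3,0): no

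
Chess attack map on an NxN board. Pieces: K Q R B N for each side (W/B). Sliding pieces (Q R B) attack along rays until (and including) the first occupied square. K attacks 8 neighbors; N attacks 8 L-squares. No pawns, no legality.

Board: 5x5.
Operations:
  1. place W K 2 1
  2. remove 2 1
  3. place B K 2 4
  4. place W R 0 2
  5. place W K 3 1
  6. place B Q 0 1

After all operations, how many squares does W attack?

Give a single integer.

Op 1: place WK@(2,1)
Op 2: remove (2,1)
Op 3: place BK@(2,4)
Op 4: place WR@(0,2)
Op 5: place WK@(3,1)
Op 6: place BQ@(0,1)
Per-piece attacks for W:
  WR@(0,2): attacks (0,3) (0,4) (0,1) (1,2) (2,2) (3,2) (4,2) [ray(0,-1) blocked at (0,1)]
  WK@(3,1): attacks (3,2) (3,0) (4,1) (2,1) (4,2) (4,0) (2,2) (2,0)
Union (12 distinct): (0,1) (0,3) (0,4) (1,2) (2,0) (2,1) (2,2) (3,0) (3,2) (4,0) (4,1) (4,2)

Answer: 12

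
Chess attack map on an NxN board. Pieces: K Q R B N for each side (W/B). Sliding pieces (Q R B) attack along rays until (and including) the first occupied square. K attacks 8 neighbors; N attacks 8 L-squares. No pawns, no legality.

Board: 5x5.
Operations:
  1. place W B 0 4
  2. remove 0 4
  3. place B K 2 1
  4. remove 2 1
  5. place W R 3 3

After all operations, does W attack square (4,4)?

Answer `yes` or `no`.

Answer: no

Derivation:
Op 1: place WB@(0,4)
Op 2: remove (0,4)
Op 3: place BK@(2,1)
Op 4: remove (2,1)
Op 5: place WR@(3,3)
Per-piece attacks for W:
  WR@(3,3): attacks (3,4) (3,2) (3,1) (3,0) (4,3) (2,3) (1,3) (0,3)
W attacks (4,4): no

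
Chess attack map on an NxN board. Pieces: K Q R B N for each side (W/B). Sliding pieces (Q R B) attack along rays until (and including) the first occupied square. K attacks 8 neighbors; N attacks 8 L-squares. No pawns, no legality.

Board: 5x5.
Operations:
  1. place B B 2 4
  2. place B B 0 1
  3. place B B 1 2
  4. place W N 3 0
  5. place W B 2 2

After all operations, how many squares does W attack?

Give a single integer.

Answer: 10

Derivation:
Op 1: place BB@(2,4)
Op 2: place BB@(0,1)
Op 3: place BB@(1,2)
Op 4: place WN@(3,0)
Op 5: place WB@(2,2)
Per-piece attacks for W:
  WB@(2,2): attacks (3,3) (4,4) (3,1) (4,0) (1,3) (0,4) (1,1) (0,0)
  WN@(3,0): attacks (4,2) (2,2) (1,1)
Union (10 distinct): (0,0) (0,4) (1,1) (1,3) (2,2) (3,1) (3,3) (4,0) (4,2) (4,4)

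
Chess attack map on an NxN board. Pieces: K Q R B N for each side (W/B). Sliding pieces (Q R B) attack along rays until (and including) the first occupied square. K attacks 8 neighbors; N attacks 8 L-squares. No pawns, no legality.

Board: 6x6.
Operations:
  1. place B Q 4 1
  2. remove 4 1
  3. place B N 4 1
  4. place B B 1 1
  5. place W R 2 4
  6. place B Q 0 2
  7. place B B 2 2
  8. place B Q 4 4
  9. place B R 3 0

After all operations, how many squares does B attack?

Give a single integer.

Answer: 28

Derivation:
Op 1: place BQ@(4,1)
Op 2: remove (4,1)
Op 3: place BN@(4,1)
Op 4: place BB@(1,1)
Op 5: place WR@(2,4)
Op 6: place BQ@(0,2)
Op 7: place BB@(2,2)
Op 8: place BQ@(4,4)
Op 9: place BR@(3,0)
Per-piece attacks for B:
  BQ@(0,2): attacks (0,3) (0,4) (0,5) (0,1) (0,0) (1,2) (2,2) (1,3) (2,4) (1,1) [ray(1,0) blocked at (2,2); ray(1,1) blocked at (2,4); ray(1,-1) blocked at (1,1)]
  BB@(1,1): attacks (2,2) (2,0) (0,2) (0,0) [ray(1,1) blocked at (2,2); ray(-1,1) blocked at (0,2)]
  BB@(2,2): attacks (3,3) (4,4) (3,1) (4,0) (1,3) (0,4) (1,1) [ray(1,1) blocked at (4,4); ray(-1,-1) blocked at (1,1)]
  BR@(3,0): attacks (3,1) (3,2) (3,3) (3,4) (3,5) (4,0) (5,0) (2,0) (1,0) (0,0)
  BN@(4,1): attacks (5,3) (3,3) (2,2) (2,0)
  BQ@(4,4): attacks (4,5) (4,3) (4,2) (4,1) (5,4) (3,4) (2,4) (5,5) (5,3) (3,5) (3,3) (2,2) [ray(0,-1) blocked at (4,1); ray(-1,0) blocked at (2,4); ray(-1,-1) blocked at (2,2)]
Union (28 distinct): (0,0) (0,1) (0,2) (0,3) (0,4) (0,5) (1,0) (1,1) (1,2) (1,3) (2,0) (2,2) (2,4) (3,1) (3,2) (3,3) (3,4) (3,5) (4,0) (4,1) (4,2) (4,3) (4,4) (4,5) (5,0) (5,3) (5,4) (5,5)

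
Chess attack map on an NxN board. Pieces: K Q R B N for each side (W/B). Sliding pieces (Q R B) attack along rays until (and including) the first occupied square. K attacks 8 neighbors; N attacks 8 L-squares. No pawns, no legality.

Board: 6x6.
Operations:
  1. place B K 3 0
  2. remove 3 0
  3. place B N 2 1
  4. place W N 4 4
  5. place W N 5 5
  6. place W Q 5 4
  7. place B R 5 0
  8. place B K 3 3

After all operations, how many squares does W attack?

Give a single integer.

Op 1: place BK@(3,0)
Op 2: remove (3,0)
Op 3: place BN@(2,1)
Op 4: place WN@(4,4)
Op 5: place WN@(5,5)
Op 6: place WQ@(5,4)
Op 7: place BR@(5,0)
Op 8: place BK@(3,3)
Per-piece attacks for W:
  WN@(4,4): attacks (2,5) (5,2) (3,2) (2,3)
  WQ@(5,4): attacks (5,5) (5,3) (5,2) (5,1) (5,0) (4,4) (4,5) (4,3) (3,2) (2,1) [ray(0,1) blocked at (5,5); ray(0,-1) blocked at (5,0); ray(-1,0) blocked at (4,4); ray(-1,-1) blocked at (2,1)]
  WN@(5,5): attacks (4,3) (3,4)
Union (13 distinct): (2,1) (2,3) (2,5) (3,2) (3,4) (4,3) (4,4) (4,5) (5,0) (5,1) (5,2) (5,3) (5,5)

Answer: 13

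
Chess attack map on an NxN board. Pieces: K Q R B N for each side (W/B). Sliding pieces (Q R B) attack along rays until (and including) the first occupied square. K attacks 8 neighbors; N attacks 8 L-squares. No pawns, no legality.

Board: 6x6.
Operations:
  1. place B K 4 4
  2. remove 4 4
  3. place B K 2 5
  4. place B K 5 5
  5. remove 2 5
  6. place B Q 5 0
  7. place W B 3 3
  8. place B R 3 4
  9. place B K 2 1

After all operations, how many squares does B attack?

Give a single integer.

Op 1: place BK@(4,4)
Op 2: remove (4,4)
Op 3: place BK@(2,5)
Op 4: place BK@(5,5)
Op 5: remove (2,5)
Op 6: place BQ@(5,0)
Op 7: place WB@(3,3)
Op 8: place BR@(3,4)
Op 9: place BK@(2,1)
Per-piece attacks for B:
  BK@(2,1): attacks (2,2) (2,0) (3,1) (1,1) (3,2) (3,0) (1,2) (1,0)
  BR@(3,4): attacks (3,5) (3,3) (4,4) (5,4) (2,4) (1,4) (0,4) [ray(0,-1) blocked at (3,3)]
  BQ@(5,0): attacks (5,1) (5,2) (5,3) (5,4) (5,5) (4,0) (3,0) (2,0) (1,0) (0,0) (4,1) (3,2) (2,3) (1,4) (0,5) [ray(0,1) blocked at (5,5)]
  BK@(5,5): attacks (5,4) (4,5) (4,4)
Union (25 distinct): (0,0) (0,4) (0,5) (1,0) (1,1) (1,2) (1,4) (2,0) (2,2) (2,3) (2,4) (3,0) (3,1) (3,2) (3,3) (3,5) (4,0) (4,1) (4,4) (4,5) (5,1) (5,2) (5,3) (5,4) (5,5)

Answer: 25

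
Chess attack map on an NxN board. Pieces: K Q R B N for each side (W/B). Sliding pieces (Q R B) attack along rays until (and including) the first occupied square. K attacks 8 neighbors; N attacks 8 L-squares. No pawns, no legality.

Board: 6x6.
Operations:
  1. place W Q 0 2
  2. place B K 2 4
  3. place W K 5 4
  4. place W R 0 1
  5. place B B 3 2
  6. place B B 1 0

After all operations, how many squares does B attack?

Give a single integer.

Answer: 17

Derivation:
Op 1: place WQ@(0,2)
Op 2: place BK@(2,4)
Op 3: place WK@(5,4)
Op 4: place WR@(0,1)
Op 5: place BB@(3,2)
Op 6: place BB@(1,0)
Per-piece attacks for B:
  BB@(1,0): attacks (2,1) (3,2) (0,1) [ray(1,1) blocked at (3,2); ray(-1,1) blocked at (0,1)]
  BK@(2,4): attacks (2,5) (2,3) (3,4) (1,4) (3,5) (3,3) (1,5) (1,3)
  BB@(3,2): attacks (4,3) (5,4) (4,1) (5,0) (2,3) (1,4) (0,5) (2,1) (1,0) [ray(1,1) blocked at (5,4); ray(-1,-1) blocked at (1,0)]
Union (17 distinct): (0,1) (0,5) (1,0) (1,3) (1,4) (1,5) (2,1) (2,3) (2,5) (3,2) (3,3) (3,4) (3,5) (4,1) (4,3) (5,0) (5,4)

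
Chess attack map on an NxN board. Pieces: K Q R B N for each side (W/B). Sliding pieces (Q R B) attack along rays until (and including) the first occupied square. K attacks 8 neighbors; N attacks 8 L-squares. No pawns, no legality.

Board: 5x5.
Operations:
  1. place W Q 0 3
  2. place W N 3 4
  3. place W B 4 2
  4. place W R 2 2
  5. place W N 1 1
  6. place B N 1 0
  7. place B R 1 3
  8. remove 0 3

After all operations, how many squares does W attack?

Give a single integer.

Op 1: place WQ@(0,3)
Op 2: place WN@(3,4)
Op 3: place WB@(4,2)
Op 4: place WR@(2,2)
Op 5: place WN@(1,1)
Op 6: place BN@(1,0)
Op 7: place BR@(1,3)
Op 8: remove (0,3)
Per-piece attacks for W:
  WN@(1,1): attacks (2,3) (3,2) (0,3) (3,0)
  WR@(2,2): attacks (2,3) (2,4) (2,1) (2,0) (3,2) (4,2) (1,2) (0,2) [ray(1,0) blocked at (4,2)]
  WN@(3,4): attacks (4,2) (2,2) (1,3)
  WB@(4,2): attacks (3,3) (2,4) (3,1) (2,0)
Union (14 distinct): (0,2) (0,3) (1,2) (1,3) (2,0) (2,1) (2,2) (2,3) (2,4) (3,0) (3,1) (3,2) (3,3) (4,2)

Answer: 14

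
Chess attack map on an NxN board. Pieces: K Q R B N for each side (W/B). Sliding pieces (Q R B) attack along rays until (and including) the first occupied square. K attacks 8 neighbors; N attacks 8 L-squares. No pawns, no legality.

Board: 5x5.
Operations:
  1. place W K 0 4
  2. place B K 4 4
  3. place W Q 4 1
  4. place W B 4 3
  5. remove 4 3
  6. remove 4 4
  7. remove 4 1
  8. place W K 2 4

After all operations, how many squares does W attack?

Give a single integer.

Answer: 6

Derivation:
Op 1: place WK@(0,4)
Op 2: place BK@(4,4)
Op 3: place WQ@(4,1)
Op 4: place WB@(4,3)
Op 5: remove (4,3)
Op 6: remove (4,4)
Op 7: remove (4,1)
Op 8: place WK@(2,4)
Per-piece attacks for W:
  WK@(0,4): attacks (0,3) (1,4) (1,3)
  WK@(2,4): attacks (2,3) (3,4) (1,4) (3,3) (1,3)
Union (6 distinct): (0,3) (1,3) (1,4) (2,3) (3,3) (3,4)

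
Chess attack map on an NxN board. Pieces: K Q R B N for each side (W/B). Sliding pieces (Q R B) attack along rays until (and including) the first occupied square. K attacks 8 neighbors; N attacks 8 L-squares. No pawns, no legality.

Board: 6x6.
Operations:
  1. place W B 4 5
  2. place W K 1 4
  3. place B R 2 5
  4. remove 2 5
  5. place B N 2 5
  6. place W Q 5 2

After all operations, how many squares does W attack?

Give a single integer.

Op 1: place WB@(4,5)
Op 2: place WK@(1,4)
Op 3: place BR@(2,5)
Op 4: remove (2,5)
Op 5: place BN@(2,5)
Op 6: place WQ@(5,2)
Per-piece attacks for W:
  WK@(1,4): attacks (1,5) (1,3) (2,4) (0,4) (2,5) (2,3) (0,5) (0,3)
  WB@(4,5): attacks (5,4) (3,4) (2,3) (1,2) (0,1)
  WQ@(5,2): attacks (5,3) (5,4) (5,5) (5,1) (5,0) (4,2) (3,2) (2,2) (1,2) (0,2) (4,3) (3,4) (2,5) (4,1) (3,0) [ray(-1,1) blocked at (2,5)]
Union (23 distinct): (0,1) (0,2) (0,3) (0,4) (0,5) (1,2) (1,3) (1,5) (2,2) (2,3) (2,4) (2,5) (3,0) (3,2) (3,4) (4,1) (4,2) (4,3) (5,0) (5,1) (5,3) (5,4) (5,5)

Answer: 23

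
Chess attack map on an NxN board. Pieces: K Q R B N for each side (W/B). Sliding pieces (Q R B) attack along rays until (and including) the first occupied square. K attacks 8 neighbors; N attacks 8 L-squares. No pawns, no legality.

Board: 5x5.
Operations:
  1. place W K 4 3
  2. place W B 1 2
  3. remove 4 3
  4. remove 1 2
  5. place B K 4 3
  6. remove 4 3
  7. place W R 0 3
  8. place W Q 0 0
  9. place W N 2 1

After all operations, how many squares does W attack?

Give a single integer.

Answer: 17

Derivation:
Op 1: place WK@(4,3)
Op 2: place WB@(1,2)
Op 3: remove (4,3)
Op 4: remove (1,2)
Op 5: place BK@(4,3)
Op 6: remove (4,3)
Op 7: place WR@(0,3)
Op 8: place WQ@(0,0)
Op 9: place WN@(2,1)
Per-piece attacks for W:
  WQ@(0,0): attacks (0,1) (0,2) (0,3) (1,0) (2,0) (3,0) (4,0) (1,1) (2,2) (3,3) (4,4) [ray(0,1) blocked at (0,3)]
  WR@(0,3): attacks (0,4) (0,2) (0,1) (0,0) (1,3) (2,3) (3,3) (4,3) [ray(0,-1) blocked at (0,0)]
  WN@(2,1): attacks (3,3) (4,2) (1,3) (0,2) (4,0) (0,0)
Union (17 distinct): (0,0) (0,1) (0,2) (0,3) (0,4) (1,0) (1,1) (1,3) (2,0) (2,2) (2,3) (3,0) (3,3) (4,0) (4,2) (4,3) (4,4)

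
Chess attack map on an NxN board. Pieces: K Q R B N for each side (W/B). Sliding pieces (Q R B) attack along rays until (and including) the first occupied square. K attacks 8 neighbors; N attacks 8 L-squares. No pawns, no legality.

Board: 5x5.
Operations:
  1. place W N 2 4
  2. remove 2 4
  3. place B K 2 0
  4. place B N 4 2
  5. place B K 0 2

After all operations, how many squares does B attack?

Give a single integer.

Answer: 11

Derivation:
Op 1: place WN@(2,4)
Op 2: remove (2,4)
Op 3: place BK@(2,0)
Op 4: place BN@(4,2)
Op 5: place BK@(0,2)
Per-piece attacks for B:
  BK@(0,2): attacks (0,3) (0,1) (1,2) (1,3) (1,1)
  BK@(2,0): attacks (2,1) (3,0) (1,0) (3,1) (1,1)
  BN@(4,2): attacks (3,4) (2,3) (3,0) (2,1)
Union (11 distinct): (0,1) (0,3) (1,0) (1,1) (1,2) (1,3) (2,1) (2,3) (3,0) (3,1) (3,4)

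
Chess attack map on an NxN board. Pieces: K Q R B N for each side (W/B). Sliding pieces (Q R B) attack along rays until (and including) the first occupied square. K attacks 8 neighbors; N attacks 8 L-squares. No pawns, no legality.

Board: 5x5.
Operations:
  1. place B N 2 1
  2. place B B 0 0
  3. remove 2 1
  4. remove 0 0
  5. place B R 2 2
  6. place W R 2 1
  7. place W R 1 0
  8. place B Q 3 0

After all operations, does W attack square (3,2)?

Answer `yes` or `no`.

Answer: no

Derivation:
Op 1: place BN@(2,1)
Op 2: place BB@(0,0)
Op 3: remove (2,1)
Op 4: remove (0,0)
Op 5: place BR@(2,2)
Op 6: place WR@(2,1)
Op 7: place WR@(1,0)
Op 8: place BQ@(3,0)
Per-piece attacks for W:
  WR@(1,0): attacks (1,1) (1,2) (1,3) (1,4) (2,0) (3,0) (0,0) [ray(1,0) blocked at (3,0)]
  WR@(2,1): attacks (2,2) (2,0) (3,1) (4,1) (1,1) (0,1) [ray(0,1) blocked at (2,2)]
W attacks (3,2): no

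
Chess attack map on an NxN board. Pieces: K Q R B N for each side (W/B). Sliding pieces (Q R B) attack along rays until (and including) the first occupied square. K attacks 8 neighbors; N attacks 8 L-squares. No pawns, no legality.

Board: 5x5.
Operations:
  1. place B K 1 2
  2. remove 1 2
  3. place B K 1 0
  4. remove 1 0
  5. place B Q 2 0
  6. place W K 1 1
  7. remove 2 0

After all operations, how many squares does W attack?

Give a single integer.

Op 1: place BK@(1,2)
Op 2: remove (1,2)
Op 3: place BK@(1,0)
Op 4: remove (1,0)
Op 5: place BQ@(2,0)
Op 6: place WK@(1,1)
Op 7: remove (2,0)
Per-piece attacks for W:
  WK@(1,1): attacks (1,2) (1,0) (2,1) (0,1) (2,2) (2,0) (0,2) (0,0)
Union (8 distinct): (0,0) (0,1) (0,2) (1,0) (1,2) (2,0) (2,1) (2,2)

Answer: 8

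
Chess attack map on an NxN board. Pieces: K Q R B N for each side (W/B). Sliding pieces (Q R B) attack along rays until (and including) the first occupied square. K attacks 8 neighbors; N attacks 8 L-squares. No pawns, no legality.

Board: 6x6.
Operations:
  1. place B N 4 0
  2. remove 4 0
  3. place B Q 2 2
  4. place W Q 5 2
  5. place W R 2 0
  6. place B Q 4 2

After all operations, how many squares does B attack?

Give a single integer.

Answer: 26

Derivation:
Op 1: place BN@(4,0)
Op 2: remove (4,0)
Op 3: place BQ@(2,2)
Op 4: place WQ@(5,2)
Op 5: place WR@(2,0)
Op 6: place BQ@(4,2)
Per-piece attacks for B:
  BQ@(2,2): attacks (2,3) (2,4) (2,5) (2,1) (2,0) (3,2) (4,2) (1,2) (0,2) (3,3) (4,4) (5,5) (3,1) (4,0) (1,3) (0,4) (1,1) (0,0) [ray(0,-1) blocked at (2,0); ray(1,0) blocked at (4,2)]
  BQ@(4,2): attacks (4,3) (4,4) (4,5) (4,1) (4,0) (5,2) (3,2) (2,2) (5,3) (5,1) (3,3) (2,4) (1,5) (3,1) (2,0) [ray(1,0) blocked at (5,2); ray(-1,0) blocked at (2,2); ray(-1,-1) blocked at (2,0)]
Union (26 distinct): (0,0) (0,2) (0,4) (1,1) (1,2) (1,3) (1,5) (2,0) (2,1) (2,2) (2,3) (2,4) (2,5) (3,1) (3,2) (3,3) (4,0) (4,1) (4,2) (4,3) (4,4) (4,5) (5,1) (5,2) (5,3) (5,5)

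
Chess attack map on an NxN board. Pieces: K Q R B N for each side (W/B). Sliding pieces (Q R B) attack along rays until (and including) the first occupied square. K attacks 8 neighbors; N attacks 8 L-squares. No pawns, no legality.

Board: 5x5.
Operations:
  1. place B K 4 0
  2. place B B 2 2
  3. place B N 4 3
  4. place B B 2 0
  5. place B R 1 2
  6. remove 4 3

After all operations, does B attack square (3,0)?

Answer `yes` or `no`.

Op 1: place BK@(4,0)
Op 2: place BB@(2,2)
Op 3: place BN@(4,3)
Op 4: place BB@(2,0)
Op 5: place BR@(1,2)
Op 6: remove (4,3)
Per-piece attacks for B:
  BR@(1,2): attacks (1,3) (1,4) (1,1) (1,0) (2,2) (0,2) [ray(1,0) blocked at (2,2)]
  BB@(2,0): attacks (3,1) (4,2) (1,1) (0,2)
  BB@(2,2): attacks (3,3) (4,4) (3,1) (4,0) (1,3) (0,4) (1,1) (0,0) [ray(1,-1) blocked at (4,0)]
  BK@(4,0): attacks (4,1) (3,0) (3,1)
B attacks (3,0): yes

Answer: yes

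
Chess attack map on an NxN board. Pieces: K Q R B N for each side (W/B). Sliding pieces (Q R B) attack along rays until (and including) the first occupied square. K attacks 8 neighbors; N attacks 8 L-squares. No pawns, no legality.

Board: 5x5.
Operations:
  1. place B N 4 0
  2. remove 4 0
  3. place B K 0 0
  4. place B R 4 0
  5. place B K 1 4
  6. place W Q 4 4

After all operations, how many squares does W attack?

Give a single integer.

Op 1: place BN@(4,0)
Op 2: remove (4,0)
Op 3: place BK@(0,0)
Op 4: place BR@(4,0)
Op 5: place BK@(1,4)
Op 6: place WQ@(4,4)
Per-piece attacks for W:
  WQ@(4,4): attacks (4,3) (4,2) (4,1) (4,0) (3,4) (2,4) (1,4) (3,3) (2,2) (1,1) (0,0) [ray(0,-1) blocked at (4,0); ray(-1,0) blocked at (1,4); ray(-1,-1) blocked at (0,0)]
Union (11 distinct): (0,0) (1,1) (1,4) (2,2) (2,4) (3,3) (3,4) (4,0) (4,1) (4,2) (4,3)

Answer: 11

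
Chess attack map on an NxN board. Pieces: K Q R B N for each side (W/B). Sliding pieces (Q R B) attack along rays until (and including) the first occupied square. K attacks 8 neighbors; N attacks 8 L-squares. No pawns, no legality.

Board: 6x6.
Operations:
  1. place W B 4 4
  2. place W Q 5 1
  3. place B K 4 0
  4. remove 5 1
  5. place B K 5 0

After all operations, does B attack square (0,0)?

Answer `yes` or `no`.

Op 1: place WB@(4,4)
Op 2: place WQ@(5,1)
Op 3: place BK@(4,0)
Op 4: remove (5,1)
Op 5: place BK@(5,0)
Per-piece attacks for B:
  BK@(4,0): attacks (4,1) (5,0) (3,0) (5,1) (3,1)
  BK@(5,0): attacks (5,1) (4,0) (4,1)
B attacks (0,0): no

Answer: no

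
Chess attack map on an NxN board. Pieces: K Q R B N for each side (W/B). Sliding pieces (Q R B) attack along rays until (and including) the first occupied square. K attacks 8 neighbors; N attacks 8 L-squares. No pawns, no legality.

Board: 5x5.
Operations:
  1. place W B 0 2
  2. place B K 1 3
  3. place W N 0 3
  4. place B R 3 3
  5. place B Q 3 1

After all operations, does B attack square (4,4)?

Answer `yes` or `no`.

Answer: no

Derivation:
Op 1: place WB@(0,2)
Op 2: place BK@(1,3)
Op 3: place WN@(0,3)
Op 4: place BR@(3,3)
Op 5: place BQ@(3,1)
Per-piece attacks for B:
  BK@(1,3): attacks (1,4) (1,2) (2,3) (0,3) (2,4) (2,2) (0,4) (0,2)
  BQ@(3,1): attacks (3,2) (3,3) (3,0) (4,1) (2,1) (1,1) (0,1) (4,2) (4,0) (2,2) (1,3) (2,0) [ray(0,1) blocked at (3,3); ray(-1,1) blocked at (1,3)]
  BR@(3,3): attacks (3,4) (3,2) (3,1) (4,3) (2,3) (1,3) [ray(0,-1) blocked at (3,1); ray(-1,0) blocked at (1,3)]
B attacks (4,4): no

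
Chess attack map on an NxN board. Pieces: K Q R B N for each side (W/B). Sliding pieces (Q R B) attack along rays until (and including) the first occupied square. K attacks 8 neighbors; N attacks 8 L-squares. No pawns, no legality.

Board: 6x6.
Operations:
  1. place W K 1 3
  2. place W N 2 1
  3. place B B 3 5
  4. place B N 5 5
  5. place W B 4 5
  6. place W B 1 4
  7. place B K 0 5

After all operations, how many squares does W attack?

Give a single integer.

Op 1: place WK@(1,3)
Op 2: place WN@(2,1)
Op 3: place BB@(3,5)
Op 4: place BN@(5,5)
Op 5: place WB@(4,5)
Op 6: place WB@(1,4)
Op 7: place BK@(0,5)
Per-piece attacks for W:
  WK@(1,3): attacks (1,4) (1,2) (2,3) (0,3) (2,4) (2,2) (0,4) (0,2)
  WB@(1,4): attacks (2,5) (2,3) (3,2) (4,1) (5,0) (0,5) (0,3) [ray(-1,1) blocked at (0,5)]
  WN@(2,1): attacks (3,3) (4,2) (1,3) (0,2) (4,0) (0,0)
  WB@(4,5): attacks (5,4) (3,4) (2,3) (1,2) (0,1)
Union (21 distinct): (0,0) (0,1) (0,2) (0,3) (0,4) (0,5) (1,2) (1,3) (1,4) (2,2) (2,3) (2,4) (2,5) (3,2) (3,3) (3,4) (4,0) (4,1) (4,2) (5,0) (5,4)

Answer: 21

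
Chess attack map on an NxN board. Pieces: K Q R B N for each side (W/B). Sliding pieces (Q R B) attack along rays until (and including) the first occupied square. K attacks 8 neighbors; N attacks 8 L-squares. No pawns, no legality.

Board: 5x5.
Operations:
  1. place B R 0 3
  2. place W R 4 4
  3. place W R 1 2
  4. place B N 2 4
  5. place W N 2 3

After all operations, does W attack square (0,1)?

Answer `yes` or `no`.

Answer: no

Derivation:
Op 1: place BR@(0,3)
Op 2: place WR@(4,4)
Op 3: place WR@(1,2)
Op 4: place BN@(2,4)
Op 5: place WN@(2,3)
Per-piece attacks for W:
  WR@(1,2): attacks (1,3) (1,4) (1,1) (1,0) (2,2) (3,2) (4,2) (0,2)
  WN@(2,3): attacks (4,4) (0,4) (3,1) (4,2) (1,1) (0,2)
  WR@(4,4): attacks (4,3) (4,2) (4,1) (4,0) (3,4) (2,4) [ray(-1,0) blocked at (2,4)]
W attacks (0,1): no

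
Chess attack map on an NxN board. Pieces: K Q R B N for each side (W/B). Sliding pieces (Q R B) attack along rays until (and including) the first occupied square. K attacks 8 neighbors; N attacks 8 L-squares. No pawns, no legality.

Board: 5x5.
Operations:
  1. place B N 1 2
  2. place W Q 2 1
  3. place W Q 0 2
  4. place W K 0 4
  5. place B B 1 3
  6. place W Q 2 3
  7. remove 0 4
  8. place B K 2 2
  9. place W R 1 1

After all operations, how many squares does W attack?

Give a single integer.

Answer: 20

Derivation:
Op 1: place BN@(1,2)
Op 2: place WQ@(2,1)
Op 3: place WQ@(0,2)
Op 4: place WK@(0,4)
Op 5: place BB@(1,3)
Op 6: place WQ@(2,3)
Op 7: remove (0,4)
Op 8: place BK@(2,2)
Op 9: place WR@(1,1)
Per-piece attacks for W:
  WQ@(0,2): attacks (0,3) (0,4) (0,1) (0,0) (1,2) (1,3) (1,1) [ray(1,0) blocked at (1,2); ray(1,1) blocked at (1,3); ray(1,-1) blocked at (1,1)]
  WR@(1,1): attacks (1,2) (1,0) (2,1) (0,1) [ray(0,1) blocked at (1,2); ray(1,0) blocked at (2,1)]
  WQ@(2,1): attacks (2,2) (2,0) (3,1) (4,1) (1,1) (3,2) (4,3) (3,0) (1,2) (1,0) [ray(0,1) blocked at (2,2); ray(-1,0) blocked at (1,1); ray(-1,1) blocked at (1,2)]
  WQ@(2,3): attacks (2,4) (2,2) (3,3) (4,3) (1,3) (3,4) (3,2) (4,1) (1,4) (1,2) [ray(0,-1) blocked at (2,2); ray(-1,0) blocked at (1,3); ray(-1,-1) blocked at (1,2)]
Union (20 distinct): (0,0) (0,1) (0,3) (0,4) (1,0) (1,1) (1,2) (1,3) (1,4) (2,0) (2,1) (2,2) (2,4) (3,0) (3,1) (3,2) (3,3) (3,4) (4,1) (4,3)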